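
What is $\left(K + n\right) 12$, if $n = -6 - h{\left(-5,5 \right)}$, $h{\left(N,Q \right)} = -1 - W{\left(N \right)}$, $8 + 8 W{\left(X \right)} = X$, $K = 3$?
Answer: $- \frac{87}{2} \approx -43.5$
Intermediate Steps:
$W{\left(X \right)} = -1 + \frac{X}{8}$
$h{\left(N,Q \right)} = - \frac{N}{8}$ ($h{\left(N,Q \right)} = -1 - \left(-1 + \frac{N}{8}\right) = - \frac{N}{8}$)
$n = - \frac{53}{8}$ ($n = -6 - \left(- \frac{1}{8}\right) \left(-5\right) = -6 - \frac{5}{8} = - \frac{53}{8} \approx -6.625$)
$\left(K + n\right) 12 = \left(3 - \frac{53}{8}\right) 12 = \left(- \frac{29}{8}\right) 12 = - \frac{87}{2}$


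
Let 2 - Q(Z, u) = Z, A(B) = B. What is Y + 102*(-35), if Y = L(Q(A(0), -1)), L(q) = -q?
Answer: -3572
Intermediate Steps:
Q(Z, u) = 2 - Z
Y = -2 (Y = -(2 - 1*0) = -(2 + 0) = -1*2 = -2)
Y + 102*(-35) = -2 + 102*(-35) = -2 - 3570 = -3572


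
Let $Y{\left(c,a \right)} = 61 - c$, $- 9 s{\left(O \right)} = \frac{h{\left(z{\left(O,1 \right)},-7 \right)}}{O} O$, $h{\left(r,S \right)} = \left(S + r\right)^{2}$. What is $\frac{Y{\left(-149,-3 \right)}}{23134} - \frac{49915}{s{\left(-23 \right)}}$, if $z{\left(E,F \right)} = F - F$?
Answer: $\frac{5196306390}{566783} \approx 9168.1$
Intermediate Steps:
$z{\left(E,F \right)} = 0$
$s{\left(O \right)} = - \frac{49}{9}$ ($s{\left(O \right)} = - \frac{\frac{\left(-7 + 0\right)^{2}}{O} O}{9} = - \frac{\frac{\left(-7\right)^{2}}{O} O}{9} = - \frac{\frac{49}{O} O}{9} = \left(- \frac{1}{9}\right) 49 = - \frac{49}{9}$)
$\frac{Y{\left(-149,-3 \right)}}{23134} - \frac{49915}{s{\left(-23 \right)}} = \frac{61 - -149}{23134} - \frac{49915}{- \frac{49}{9}} = \left(61 + 149\right) \frac{1}{23134} - - \frac{449235}{49} = 210 \cdot \frac{1}{23134} + \frac{449235}{49} = \frac{105}{11567} + \frac{449235}{49} = \frac{5196306390}{566783}$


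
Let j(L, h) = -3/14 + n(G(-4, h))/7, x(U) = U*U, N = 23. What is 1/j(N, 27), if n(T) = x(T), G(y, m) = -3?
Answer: 14/15 ≈ 0.93333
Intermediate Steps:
x(U) = U**2
n(T) = T**2
j(L, h) = 15/14 (j(L, h) = -3/14 + (-3)**2/7 = -3*1/14 + 9*(1/7) = -3/14 + 9/7 = 15/14)
1/j(N, 27) = 1/(15/14) = 14/15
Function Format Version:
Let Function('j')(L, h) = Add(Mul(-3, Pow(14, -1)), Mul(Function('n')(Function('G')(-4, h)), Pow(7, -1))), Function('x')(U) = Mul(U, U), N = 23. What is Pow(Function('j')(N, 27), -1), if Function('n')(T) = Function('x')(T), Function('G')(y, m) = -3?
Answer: Rational(14, 15) ≈ 0.93333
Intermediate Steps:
Function('x')(U) = Pow(U, 2)
Function('n')(T) = Pow(T, 2)
Function('j')(L, h) = Rational(15, 14) (Function('j')(L, h) = Add(Mul(-3, Pow(14, -1)), Mul(Pow(-3, 2), Pow(7, -1))) = Add(Mul(-3, Rational(1, 14)), Mul(9, Rational(1, 7))) = Add(Rational(-3, 14), Rational(9, 7)) = Rational(15, 14))
Pow(Function('j')(N, 27), -1) = Pow(Rational(15, 14), -1) = Rational(14, 15)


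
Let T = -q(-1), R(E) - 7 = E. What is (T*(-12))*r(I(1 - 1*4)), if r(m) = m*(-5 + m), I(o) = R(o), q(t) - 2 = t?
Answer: -48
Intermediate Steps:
q(t) = 2 + t
R(E) = 7 + E
I(o) = 7 + o
T = -1 (T = -(2 - 1) = -1*1 = -1)
(T*(-12))*r(I(1 - 1*4)) = (-1*(-12))*((7 + (1 - 1*4))*(-5 + (7 + (1 - 1*4)))) = 12*((7 + (1 - 4))*(-5 + (7 + (1 - 4)))) = 12*((7 - 3)*(-5 + (7 - 3))) = 12*(4*(-5 + 4)) = 12*(4*(-1)) = 12*(-4) = -48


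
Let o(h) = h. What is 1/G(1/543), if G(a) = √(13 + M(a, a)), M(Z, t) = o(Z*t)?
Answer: 543*√31678/348458 ≈ 0.27735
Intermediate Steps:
M(Z, t) = Z*t
G(a) = √(13 + a²) (G(a) = √(13 + a*a) = √(13 + a²))
1/G(1/543) = 1/(√(13 + (1/543)²)) = 1/(√(13 + 1/294849)) = 1/(√(3833038/294849)) = 1/(11*√31678/543) = 543*√31678/348458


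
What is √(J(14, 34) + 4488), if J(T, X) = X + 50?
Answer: 6*√127 ≈ 67.617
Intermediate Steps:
J(T, X) = 50 + X
√(J(14, 34) + 4488) = √((50 + 34) + 4488) = √(84 + 4488) = √4572 = 6*√127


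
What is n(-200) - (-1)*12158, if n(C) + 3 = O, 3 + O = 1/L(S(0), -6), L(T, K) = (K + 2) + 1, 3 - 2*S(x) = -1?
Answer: 36455/3 ≈ 12152.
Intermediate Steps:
S(x) = 2 (S(x) = 3/2 - ½*(-1) = 3/2 + ½ = 2)
L(T, K) = 3 + K (L(T, K) = (2 + K) + 1 = 3 + K)
O = -10/3 (O = -3 + 1/(3 - 6) = -3 + 1/(-3) = -3 - ⅓ = -10/3 ≈ -3.3333)
n(C) = -19/3 (n(C) = -3 - 10/3 = -19/3)
n(-200) - (-1)*12158 = -19/3 - (-1)*12158 = -19/3 - 1*(-12158) = -19/3 + 12158 = 36455/3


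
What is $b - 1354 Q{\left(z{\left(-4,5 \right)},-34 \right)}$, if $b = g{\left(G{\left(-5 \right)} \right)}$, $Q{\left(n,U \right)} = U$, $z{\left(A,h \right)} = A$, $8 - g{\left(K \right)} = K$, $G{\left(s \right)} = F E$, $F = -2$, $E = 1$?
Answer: $46046$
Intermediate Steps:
$G{\left(s \right)} = -2$ ($G{\left(s \right)} = \left(-2\right) 1 = -2$)
$g{\left(K \right)} = 8 - K$
$b = 10$ ($b = 8 - -2 = 8 + 2 = 10$)
$b - 1354 Q{\left(z{\left(-4,5 \right)},-34 \right)} = 10 - -46036 = 10 + 46036 = 46046$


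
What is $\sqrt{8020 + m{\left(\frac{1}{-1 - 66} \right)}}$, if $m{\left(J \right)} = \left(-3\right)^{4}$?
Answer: $\sqrt{8101} \approx 90.006$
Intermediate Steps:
$m{\left(J \right)} = 81$
$\sqrt{8020 + m{\left(\frac{1}{-1 - 66} \right)}} = \sqrt{8020 + 81} = \sqrt{8101}$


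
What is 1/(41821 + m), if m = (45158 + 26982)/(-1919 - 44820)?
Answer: 46739/1954599579 ≈ 2.3912e-5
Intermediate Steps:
m = -72140/46739 (m = 72140/(-46739) = 72140*(-1/46739) = -72140/46739 ≈ -1.5435)
1/(41821 + m) = 1/(41821 - 72140/46739) = 1/(1954599579/46739) = 46739/1954599579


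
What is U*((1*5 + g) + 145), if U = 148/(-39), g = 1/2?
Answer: -22274/39 ≈ -571.13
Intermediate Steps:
g = ½ ≈ 0.50000
U = -148/39 (U = 148*(-1/39) = -148/39 ≈ -3.7949)
U*((1*5 + g) + 145) = -148*((1*5 + ½) + 145)/39 = -148*((5 + ½) + 145)/39 = -148*(11/2 + 145)/39 = -148/39*301/2 = -22274/39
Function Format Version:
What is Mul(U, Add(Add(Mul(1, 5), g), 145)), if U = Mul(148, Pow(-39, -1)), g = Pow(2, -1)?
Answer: Rational(-22274, 39) ≈ -571.13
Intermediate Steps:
g = Rational(1, 2) ≈ 0.50000
U = Rational(-148, 39) (U = Mul(148, Rational(-1, 39)) = Rational(-148, 39) ≈ -3.7949)
Mul(U, Add(Add(Mul(1, 5), g), 145)) = Mul(Rational(-148, 39), Add(Add(Mul(1, 5), Rational(1, 2)), 145)) = Mul(Rational(-148, 39), Add(Add(5, Rational(1, 2)), 145)) = Mul(Rational(-148, 39), Add(Rational(11, 2), 145)) = Mul(Rational(-148, 39), Rational(301, 2)) = Rational(-22274, 39)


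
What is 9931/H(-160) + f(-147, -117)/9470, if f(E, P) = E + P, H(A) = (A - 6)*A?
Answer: 8703473/25152320 ≈ 0.34603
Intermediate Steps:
H(A) = A*(-6 + A) (H(A) = (-6 + A)*A = A*(-6 + A))
9931/H(-160) + f(-147, -117)/9470 = 9931/((-160*(-6 - 160))) + (-147 - 117)/9470 = 9931/((-160*(-166))) - 264*1/9470 = 9931/26560 - 132/4735 = 8703473/25152320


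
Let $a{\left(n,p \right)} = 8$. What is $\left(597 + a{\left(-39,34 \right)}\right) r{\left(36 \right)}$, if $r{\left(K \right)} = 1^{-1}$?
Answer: $605$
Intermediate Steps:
$r{\left(K \right)} = 1$
$\left(597 + a{\left(-39,34 \right)}\right) r{\left(36 \right)} = \left(597 + 8\right) 1 = 605 \cdot 1 = 605$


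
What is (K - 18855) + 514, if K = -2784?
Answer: -21125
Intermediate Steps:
(K - 18855) + 514 = (-2784 - 18855) + 514 = -21639 + 514 = -21125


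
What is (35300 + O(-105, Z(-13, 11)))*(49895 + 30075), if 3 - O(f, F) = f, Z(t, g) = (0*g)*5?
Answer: 2831577760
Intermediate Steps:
Z(t, g) = 0 (Z(t, g) = 0*5 = 0)
O(f, F) = 3 - f
(35300 + O(-105, Z(-13, 11)))*(49895 + 30075) = (35300 + (3 - 1*(-105)))*(49895 + 30075) = (35300 + (3 + 105))*79970 = (35300 + 108)*79970 = 35408*79970 = 2831577760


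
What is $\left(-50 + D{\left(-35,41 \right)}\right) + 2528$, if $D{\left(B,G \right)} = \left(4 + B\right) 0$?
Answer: $2478$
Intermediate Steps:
$D{\left(B,G \right)} = 0$
$\left(-50 + D{\left(-35,41 \right)}\right) + 2528 = \left(-50 + 0\right) + 2528 = -50 + 2528 = 2478$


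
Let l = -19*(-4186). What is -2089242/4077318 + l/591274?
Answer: -75919088708/200901010261 ≈ -0.37789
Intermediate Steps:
l = 79534
-2089242/4077318 + l/591274 = -2089242/4077318 + 79534/591274 = -2089242*1/4077318 + 79534*(1/591274) = -348207/679553 + 39767/295637 = -75919088708/200901010261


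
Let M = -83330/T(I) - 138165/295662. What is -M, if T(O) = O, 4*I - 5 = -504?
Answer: -32827037835/49178446 ≈ -667.51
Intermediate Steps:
I = -499/4 (I = 5/4 + (¼)*(-504) = 5/4 - 126 = -499/4 ≈ -124.75)
M = 32827037835/49178446 (M = -83330/(-499/4) - 138165/295662 = -83330*(-4/499) - 138165*1/295662 = 333320/499 - 46055/98554 = 32827037835/49178446 ≈ 667.51)
-M = -1*32827037835/49178446 = -32827037835/49178446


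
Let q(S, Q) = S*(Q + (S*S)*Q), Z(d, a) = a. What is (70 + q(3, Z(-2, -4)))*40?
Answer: -2000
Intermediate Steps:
q(S, Q) = S*(Q + Q*S²) (q(S, Q) = S*(Q + S²*Q) = S*(Q + Q*S²))
(70 + q(3, Z(-2, -4)))*40 = (70 - 4*3*(1 + 3²))*40 = (70 - 4*3*(1 + 9))*40 = (70 - 4*3*10)*40 = (70 - 120)*40 = -50*40 = -2000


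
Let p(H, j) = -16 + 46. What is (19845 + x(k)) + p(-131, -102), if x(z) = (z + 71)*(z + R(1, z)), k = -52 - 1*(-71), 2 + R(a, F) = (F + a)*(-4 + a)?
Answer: 16005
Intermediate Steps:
p(H, j) = 30
R(a, F) = -2 + (-4 + a)*(F + a) (R(a, F) = -2 + (F + a)*(-4 + a) = -2 + (-4 + a)*(F + a))
k = 19 (k = -52 + 71 = 19)
x(z) = (-5 - 2*z)*(71 + z) (x(z) = (z + 71)*(z + (-2 + 1² - 4*z - 4*1 + z*1)) = (71 + z)*(z + (-2 + 1 - 4*z - 4 + z)) = (71 + z)*(z + (-5 - 3*z)) = (71 + z)*(-5 - 2*z) = (-5 - 2*z)*(71 + z))
(19845 + x(k)) + p(-131, -102) = (19845 + (-355 - 147*19 - 2*19²)) + 30 = (19845 + (-355 - 2793 - 2*361)) + 30 = (19845 + (-355 - 2793 - 722)) + 30 = (19845 - 3870) + 30 = 15975 + 30 = 16005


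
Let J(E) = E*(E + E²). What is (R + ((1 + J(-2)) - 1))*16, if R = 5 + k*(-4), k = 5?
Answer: -304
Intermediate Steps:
R = -15 (R = 5 + 5*(-4) = 5 - 20 = -15)
(R + ((1 + J(-2)) - 1))*16 = (-15 + ((1 + (-2)²*(1 - 2)) - 1))*16 = (-15 + ((1 + 4*(-1)) - 1))*16 = (-15 + ((1 - 4) - 1))*16 = (-15 + (-3 - 1))*16 = (-15 - 4)*16 = -19*16 = -304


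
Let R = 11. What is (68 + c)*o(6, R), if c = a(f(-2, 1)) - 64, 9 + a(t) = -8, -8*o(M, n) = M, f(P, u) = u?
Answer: 39/4 ≈ 9.7500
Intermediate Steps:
o(M, n) = -M/8
a(t) = -17 (a(t) = -9 - 8 = -17)
c = -81 (c = -17 - 64 = -81)
(68 + c)*o(6, R) = (68 - 81)*(-⅛*6) = -13*(-¾) = 39/4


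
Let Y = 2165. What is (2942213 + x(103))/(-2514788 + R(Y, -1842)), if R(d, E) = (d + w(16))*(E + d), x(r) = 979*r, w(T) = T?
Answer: -121722/72413 ≈ -1.6809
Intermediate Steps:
R(d, E) = (16 + d)*(E + d) (R(d, E) = (d + 16)*(E + d) = (16 + d)*(E + d))
(2942213 + x(103))/(-2514788 + R(Y, -1842)) = (2942213 + 979*103)/(-2514788 + (2165² + 16*(-1842) + 16*2165 - 1842*2165)) = (2942213 + 100837)/(-2514788 + (4687225 - 29472 + 34640 - 3987930)) = 3043050/(-2514788 + 704463) = 3043050/(-1810325) = 3043050*(-1/1810325) = -121722/72413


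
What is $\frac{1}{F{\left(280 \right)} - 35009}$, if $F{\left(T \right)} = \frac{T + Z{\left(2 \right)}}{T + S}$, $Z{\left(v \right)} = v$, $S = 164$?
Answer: $- \frac{74}{2590619} \approx -2.8565 \cdot 10^{-5}$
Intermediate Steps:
$F{\left(T \right)} = \frac{2 + T}{164 + T}$ ($F{\left(T \right)} = \frac{T + 2}{T + 164} = \frac{2 + T}{164 + T}$)
$\frac{1}{F{\left(280 \right)} - 35009} = \frac{1}{\frac{2 + 280}{164 + 280} - 35009} = \frac{1}{\frac{1}{444} \cdot 282 - 35009} = \frac{1}{\frac{47}{74} - 35009} = \frac{1}{- \frac{2590619}{74}} = - \frac{74}{2590619}$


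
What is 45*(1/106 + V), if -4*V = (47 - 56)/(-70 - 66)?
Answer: -9225/28832 ≈ -0.31996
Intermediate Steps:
V = -9/544 (V = -(47 - 56)/(4*(-70 - 66)) = -(-9)/(4*(-136)) = -(-9)*(-1)/(4*136) = -¼*9/136 = -9/544 ≈ -0.016544)
45*(1/106 + V) = 45*(1/106 - 9/544) = 45*(-205/28832) = -9225/28832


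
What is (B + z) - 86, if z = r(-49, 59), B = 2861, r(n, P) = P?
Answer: 2834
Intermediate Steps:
z = 59
(B + z) - 86 = (2861 + 59) - 86 = 2920 - 86 = 2834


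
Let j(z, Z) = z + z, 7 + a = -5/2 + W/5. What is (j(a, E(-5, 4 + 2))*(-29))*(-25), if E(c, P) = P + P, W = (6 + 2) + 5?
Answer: -10005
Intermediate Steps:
W = 13 (W = 8 + 5 = 13)
a = -69/10 (a = -7 + (-5/2 + 13/5) = -7 + ⅒ = -69/10 ≈ -6.9000)
E(c, P) = 2*P
j(z, Z) = 2*z
(j(a, E(-5, 4 + 2))*(-29))*(-25) = ((2*(-69/10))*(-29))*(-25) = -69/5*(-29)*(-25) = (2001/5)*(-25) = -10005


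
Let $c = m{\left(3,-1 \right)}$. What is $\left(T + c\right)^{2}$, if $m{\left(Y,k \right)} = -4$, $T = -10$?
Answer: $196$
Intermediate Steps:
$c = -4$
$\left(T + c\right)^{2} = \left(-10 - 4\right)^{2} = \left(-14\right)^{2} = 196$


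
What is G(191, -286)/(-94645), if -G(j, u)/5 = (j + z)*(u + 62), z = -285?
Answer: 21056/18929 ≈ 1.1124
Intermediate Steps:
G(j, u) = -5*(-285 + j)*(62 + u) (G(j, u) = -5*(j - 285)*(u + 62) = -5*(-285 + j)*(62 + u))
G(191, -286)/(-94645) = (88350 - 310*191 + 1425*(-286) - 5*191*(-286))/(-94645) = (88350 - 59210 - 407550 + 273130)*(-1/94645) = -105280*(-1/94645) = 21056/18929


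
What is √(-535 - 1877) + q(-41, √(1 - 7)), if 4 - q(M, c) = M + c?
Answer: 45 - I*√6 + 6*I*√67 ≈ 45.0 + 46.663*I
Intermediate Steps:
q(M, c) = 4 - M - c (q(M, c) = 4 - (M + c) = 4 + (-M - c) = 4 - M - c)
√(-535 - 1877) + q(-41, √(1 - 7)) = √(-535 - 1877) + (4 - 1*(-41) - √(1 - 7)) = √(-2412) + (4 + 41 - √(-6)) = 6*I*√67 + (4 + 41 - I*√6) = 6*I*√67 + (45 - I*√6) = 45 - I*√6 + 6*I*√67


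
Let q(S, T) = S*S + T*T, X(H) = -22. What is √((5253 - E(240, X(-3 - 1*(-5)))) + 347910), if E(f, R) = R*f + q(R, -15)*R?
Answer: √374041 ≈ 611.59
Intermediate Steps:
q(S, T) = S² + T²
E(f, R) = R*f + R*(225 + R²) (E(f, R) = R*f + (R² + (-15)²)*R = R*f + (R² + 225)*R = R*f + (225 + R²)*R = R*f + R*(225 + R²))
√((5253 - E(240, X(-3 - 1*(-5)))) + 347910) = √((5253 - (-22)*(225 + 240 + (-22)²)) + 347910) = √((5253 - (-22)*(225 + 240 + 484)) + 347910) = √((5253 - (-22)*949) + 347910) = √((5253 - 1*(-20878)) + 347910) = √((5253 + 20878) + 347910) = √(26131 + 347910) = √374041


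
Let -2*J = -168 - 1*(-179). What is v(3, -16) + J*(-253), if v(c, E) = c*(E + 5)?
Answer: 2717/2 ≈ 1358.5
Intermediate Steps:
J = -11/2 (J = -(-168 - 1*(-179))/2 = -(-168 + 179)/2 = -½*11 = -11/2 ≈ -5.5000)
v(c, E) = c*(5 + E)
v(3, -16) + J*(-253) = 3*(5 - 16) - 11/2*(-253) = 3*(-11) + 2783/2 = -33 + 2783/2 = 2717/2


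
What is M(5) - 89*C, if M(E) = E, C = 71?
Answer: -6314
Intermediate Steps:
M(5) - 89*C = 5 - 89*71 = 5 - 6319 = -6314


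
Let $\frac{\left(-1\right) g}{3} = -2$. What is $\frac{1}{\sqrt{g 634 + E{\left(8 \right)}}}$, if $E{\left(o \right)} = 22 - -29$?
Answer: $\frac{\sqrt{3855}}{3855} \approx 0.016106$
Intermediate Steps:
$E{\left(o \right)} = 51$ ($E{\left(o \right)} = 22 + 29 = 51$)
$g = 6$ ($g = \left(-3\right) \left(-2\right) = 6$)
$\frac{1}{\sqrt{g 634 + E{\left(8 \right)}}} = \frac{1}{\sqrt{6 \cdot 634 + 51}} = \frac{1}{\sqrt{3804 + 51}} = \frac{1}{\sqrt{3855}} = \frac{\sqrt{3855}}{3855}$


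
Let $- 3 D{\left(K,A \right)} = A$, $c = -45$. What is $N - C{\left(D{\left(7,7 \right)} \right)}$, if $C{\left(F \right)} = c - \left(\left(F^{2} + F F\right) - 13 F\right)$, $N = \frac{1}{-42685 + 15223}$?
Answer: $\frac{7103501}{82386} \approx 86.222$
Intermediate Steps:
$D{\left(K,A \right)} = - \frac{A}{3}$
$N = - \frac{1}{27462}$ ($N = \frac{1}{-27462} = - \frac{1}{27462} \approx -3.6414 \cdot 10^{-5}$)
$C{\left(F \right)} = -45 - 2 F^{2} + 13 F$ ($C{\left(F \right)} = -45 - \left(\left(F^{2} + F F\right) - 13 F\right) = -45 - \left(\left(F^{2} + F^{2}\right) - 13 F\right) = -45 - \left(2 F^{2} - 13 F\right) = -45 - \left(- 13 F + 2 F^{2}\right) = -45 - 2 F^{2} + 13 F$)
$N - C{\left(D{\left(7,7 \right)} \right)} = - \frac{1}{27462} - \left(-45 - 2 \left(\left(- \frac{1}{3}\right) 7\right)^{2} + 13 \left(\left(- \frac{1}{3}\right) 7\right)\right) = - \frac{1}{27462} - \left(-45 - 2 \left(- \frac{7}{3}\right)^{2} + 13 \left(- \frac{7}{3}\right)\right) = - \frac{1}{27462} - \left(-45 - \frac{98}{9} - \frac{91}{3}\right) = - \frac{1}{27462} - - \frac{776}{9} = - \frac{1}{27462} + \frac{776}{9} = \frac{7103501}{82386}$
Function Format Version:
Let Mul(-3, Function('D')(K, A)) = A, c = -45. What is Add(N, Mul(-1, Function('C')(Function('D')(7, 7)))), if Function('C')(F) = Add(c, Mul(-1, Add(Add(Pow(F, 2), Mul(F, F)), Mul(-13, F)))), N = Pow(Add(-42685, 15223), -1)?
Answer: Rational(7103501, 82386) ≈ 86.222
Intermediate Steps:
Function('D')(K, A) = Mul(Rational(-1, 3), A)
N = Rational(-1, 27462) (N = Pow(-27462, -1) = Rational(-1, 27462) ≈ -3.6414e-5)
Function('C')(F) = Add(-45, Mul(-2, Pow(F, 2)), Mul(13, F)) (Function('C')(F) = Add(-45, Mul(-1, Add(Add(Pow(F, 2), Mul(F, F)), Mul(-13, F)))) = Add(-45, Mul(-1, Add(Add(Pow(F, 2), Pow(F, 2)), Mul(-13, F)))) = Add(-45, Mul(-1, Add(Mul(2, Pow(F, 2)), Mul(-13, F)))) = Add(-45, Mul(-1, Add(Mul(-13, F), Mul(2, Pow(F, 2))))) = Add(-45, Add(Mul(-2, Pow(F, 2)), Mul(13, F))) = Add(-45, Mul(-2, Pow(F, 2)), Mul(13, F)))
Add(N, Mul(-1, Function('C')(Function('D')(7, 7)))) = Add(Rational(-1, 27462), Mul(-1, Add(-45, Mul(-2, Pow(Mul(Rational(-1, 3), 7), 2)), Mul(13, Mul(Rational(-1, 3), 7))))) = Add(Rational(-1, 27462), Mul(-1, Add(-45, Mul(-2, Pow(Rational(-7, 3), 2)), Mul(13, Rational(-7, 3))))) = Add(Rational(-1, 27462), Mul(-1, Add(-45, Mul(-2, Rational(49, 9)), Rational(-91, 3)))) = Add(Rational(-1, 27462), Mul(-1, Add(-45, Rational(-98, 9), Rational(-91, 3)))) = Add(Rational(-1, 27462), Mul(-1, Rational(-776, 9))) = Add(Rational(-1, 27462), Rational(776, 9)) = Rational(7103501, 82386)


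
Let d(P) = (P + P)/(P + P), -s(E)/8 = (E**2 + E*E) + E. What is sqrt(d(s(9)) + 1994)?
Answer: sqrt(1995) ≈ 44.665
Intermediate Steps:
s(E) = -16*E**2 - 8*E (s(E) = -8*((E**2 + E*E) + E) = -8*((E**2 + E**2) + E) = -8*(2*E**2 + E) = -8*(E + 2*E**2) = -16*E**2 - 8*E)
d(P) = 1 (d(P) = (2*P)/((2*P)) = (2*P)*(1/(2*P)) = 1)
sqrt(d(s(9)) + 1994) = sqrt(1 + 1994) = sqrt(1995)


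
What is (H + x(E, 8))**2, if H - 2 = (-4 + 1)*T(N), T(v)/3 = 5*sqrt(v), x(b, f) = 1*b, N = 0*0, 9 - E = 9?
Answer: 4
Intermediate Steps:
E = 0 (E = 9 - 1*9 = 9 - 9 = 0)
N = 0
x(b, f) = b
T(v) = 15*sqrt(v) (T(v) = 3*(5*sqrt(v)) = 15*sqrt(v))
H = 2 (H = 2 + (-4 + 1)*(15*sqrt(0)) = 2 - 45*0 = 2 - 3*0 = 2 + 0 = 2)
(H + x(E, 8))**2 = (2 + 0)**2 = 2**2 = 4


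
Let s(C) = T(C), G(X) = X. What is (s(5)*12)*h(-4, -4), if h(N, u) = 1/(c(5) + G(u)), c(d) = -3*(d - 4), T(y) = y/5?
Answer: -12/7 ≈ -1.7143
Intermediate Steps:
T(y) = y/5 (T(y) = y*(⅕) = y/5)
c(d) = 12 - 3*d (c(d) = -3*(-4 + d) = 12 - 3*d)
h(N, u) = 1/(-3 + u) (h(N, u) = 1/((12 - 3*5) + u) = 1/((12 - 15) + u) = 1/(-3 + u))
s(C) = C/5
(s(5)*12)*h(-4, -4) = (((⅕)*5)*12)/(-3 - 4) = (1*12)/(-7) = 12*(-⅐) = -12/7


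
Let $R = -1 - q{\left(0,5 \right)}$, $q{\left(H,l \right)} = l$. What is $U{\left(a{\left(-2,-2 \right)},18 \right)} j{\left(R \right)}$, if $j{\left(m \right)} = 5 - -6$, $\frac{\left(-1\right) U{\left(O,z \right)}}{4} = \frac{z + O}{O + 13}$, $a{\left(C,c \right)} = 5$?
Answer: $- \frac{506}{9} \approx -56.222$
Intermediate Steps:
$U{\left(O,z \right)} = - \frac{4 \left(O + z\right)}{13 + O}$ ($U{\left(O,z \right)} = - 4 \frac{z + O}{O + 13} = - 4 \frac{O + z}{13 + O} = - \frac{4 \left(O + z\right)}{13 + O}$)
$R = -6$ ($R = -1 - 5 = -6$)
$j{\left(m \right)} = 11$ ($j{\left(m \right)} = 5 + 6 = 11$)
$U{\left(a{\left(-2,-2 \right)},18 \right)} j{\left(R \right)} = \frac{4 \left(\left(-1\right) 5 - 18\right)}{13 + 5} \cdot 11 = \frac{4 \left(-5 - 18\right)}{18} \cdot 11 = 4 \cdot \frac{1}{18} \left(-23\right) 11 = \left(- \frac{46}{9}\right) 11 = - \frac{506}{9}$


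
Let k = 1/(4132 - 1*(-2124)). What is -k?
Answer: -1/6256 ≈ -0.00015985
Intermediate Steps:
k = 1/6256 (k = 1/(4132 + 2124) = 1/6256 ≈ 0.00015985)
-k = -1*1/6256 = -1/6256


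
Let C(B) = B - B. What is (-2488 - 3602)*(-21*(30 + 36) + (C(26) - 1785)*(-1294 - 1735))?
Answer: -32918758110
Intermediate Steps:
C(B) = 0
(-2488 - 3602)*(-21*(30 + 36) + (C(26) - 1785)*(-1294 - 1735)) = (-2488 - 3602)*(-21*(30 + 36) + (0 - 1785)*(-1294 - 1735)) = -6090*(-21*66 - 1785*(-3029)) = -6090*(-1386 + 5406765) = -6090*5405379 = -32918758110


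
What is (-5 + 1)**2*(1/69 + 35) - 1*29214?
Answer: -1977110/69 ≈ -28654.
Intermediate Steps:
(-5 + 1)**2*(1/69 + 35) - 1*29214 = (-4)**2*(1/69 + 35) - 29214 = 16*(2416/69) - 29214 = 38656/69 - 29214 = -1977110/69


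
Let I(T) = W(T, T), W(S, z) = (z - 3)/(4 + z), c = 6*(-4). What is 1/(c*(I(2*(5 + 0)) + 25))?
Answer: -1/612 ≈ -0.0016340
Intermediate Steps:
c = -24
W(S, z) = (-3 + z)/(4 + z)
I(T) = (-3 + T)/(4 + T)
1/(c*(I(2*(5 + 0)) + 25)) = 1/(-24*((-3 + 2*(5 + 0))/(4 + 2*(5 + 0)) + 25)) = 1/(-24*((-3 + 2*5)/(4 + 2*5) + 25)) = 1/(-24*((-3 + 10)/(4 + 10) + 25)) = 1/(-24*(7/14 + 25)) = 1/(-24*((1/14)*7 + 25)) = 1/(-24*(½ + 25)) = 1/(-24*51/2) = 1/(-612) = -1/612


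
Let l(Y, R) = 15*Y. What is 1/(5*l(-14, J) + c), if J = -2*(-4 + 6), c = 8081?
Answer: 1/7031 ≈ 0.00014223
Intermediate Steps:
J = -4 (J = -2*2 = -4)
1/(5*l(-14, J) + c) = 1/(5*(15*(-14)) + 8081) = 1/(5*(-210) + 8081) = 1/(-1050 + 8081) = 1/7031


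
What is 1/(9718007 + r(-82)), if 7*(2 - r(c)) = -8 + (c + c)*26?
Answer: 7/68030335 ≈ 1.0290e-7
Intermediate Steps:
r(c) = 22/7 - 52*c/7 (r(c) = 2 - (-8 + (c + c)*26)/7 = 2 - (-8 + (2*c)*26)/7 = 2 - (-8 + 52*c)/7 = 2 + (8/7 - 52*c/7) = 22/7 - 52*c/7)
1/(9718007 + r(-82)) = 1/(9718007 + (22/7 - 52/7*(-82))) = 1/(9718007 + (22/7 + 4264/7)) = 1/(9718007 + 4286/7) = 1/(68030335/7) = 7/68030335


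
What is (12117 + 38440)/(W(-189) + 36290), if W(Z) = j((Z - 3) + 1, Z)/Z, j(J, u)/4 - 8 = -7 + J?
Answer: 9555273/6859570 ≈ 1.3930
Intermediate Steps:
j(J, u) = 4 + 4*J (j(J, u) = 32 + 4*(-7 + J) = 32 + (-28 + 4*J) = 4 + 4*J)
W(Z) = (-4 + 4*Z)/Z (W(Z) = (4 + 4*((Z - 3) + 1))/Z = (4 + 4*((-3 + Z) + 1))/Z = (4 + 4*(-2 + Z))/Z = (4 + (-8 + 4*Z))/Z = (-4 + 4*Z)/Z)
(12117 + 38440)/(W(-189) + 36290) = (12117 + 38440)/((4 - 4/(-189)) + 36290) = 50557/((4 - 4*(-1/189)) + 36290) = 50557/((4 + 4/189) + 36290) = 50557/(760/189 + 36290) = 50557/(6859570/189) = 50557*(189/6859570) = 9555273/6859570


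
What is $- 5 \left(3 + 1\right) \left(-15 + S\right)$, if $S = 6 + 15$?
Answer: $-120$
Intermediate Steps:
$S = 21$
$- 5 \left(3 + 1\right) \left(-15 + S\right) = - 5 \left(3 + 1\right) \left(-15 + 21\right) = \left(-5\right) 4 \cdot 6 = \left(-20\right) 6 = -120$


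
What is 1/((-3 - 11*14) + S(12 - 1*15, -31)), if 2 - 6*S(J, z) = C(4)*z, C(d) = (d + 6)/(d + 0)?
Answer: -4/575 ≈ -0.0069565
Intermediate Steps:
C(d) = (6 + d)/d
S(J, z) = 1/3 - 5*z/12 (S(J, z) = 1/3 - (6 + 4)/4*z/6 = 1/3 - (1/4)*10*z/6 = 1/3 - 5*z/12)
1/((-3 - 11*14) + S(12 - 1*15, -31)) = 1/((-3 - 11*14) + (1/3 - 5/12*(-31))) = 1/((-3 - 154) + (1/3 + 155/12)) = 1/(-157 + 53/4) = 1/(-575/4) = -4/575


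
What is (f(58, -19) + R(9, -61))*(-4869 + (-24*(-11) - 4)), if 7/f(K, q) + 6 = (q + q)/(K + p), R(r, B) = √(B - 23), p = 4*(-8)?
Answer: 419419/97 - 9218*I*√21 ≈ 4323.9 - 42242.0*I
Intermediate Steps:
p = -32
R(r, B) = √(-23 + B)
f(K, q) = 7/(-6 + 2*q/(-32 + K)) (f(K, q) = 7/(-6 + (q + q)/(K - 32)) = 7/(-6 + (2*q)/(-32 + K)) = 7/(-6 + 2*q/(-32 + K)))
(f(58, -19) + R(9, -61))*(-4869 + (-24*(-11) - 4)) = (7*(-32 + 58)/(2*(96 - 19 - 3*58)) + √(-23 - 61))*(-4869 + (-24*(-11) - 4)) = ((7/2)*26/(96 - 19 - 174) + √(-84))*(-4869 + (264 - 4)) = ((7/2)*26/(-97) + 2*I*√21)*(-4869 + 260) = ((7/2)*(-1/97)*26 + 2*I*√21)*(-4609) = (-91/97 + 2*I*√21)*(-4609) = 419419/97 - 9218*I*√21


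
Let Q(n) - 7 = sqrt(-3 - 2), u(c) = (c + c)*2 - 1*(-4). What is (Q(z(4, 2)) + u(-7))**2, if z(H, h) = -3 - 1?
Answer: (17 - I*sqrt(5))**2 ≈ 284.0 - 76.026*I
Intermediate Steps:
z(H, h) = -4
u(c) = 4 + 4*c (u(c) = (2*c)*2 + 4 = 4*c + 4 = 4 + 4*c)
Q(n) = 7 + I*sqrt(5) (Q(n) = 7 + sqrt(-3 - 2) = 7 + sqrt(-5) = 7 + I*sqrt(5))
(Q(z(4, 2)) + u(-7))**2 = ((7 + I*sqrt(5)) + (4 + 4*(-7)))**2 = ((7 + I*sqrt(5)) + (4 - 28))**2 = ((7 + I*sqrt(5)) - 24)**2 = (-17 + I*sqrt(5))**2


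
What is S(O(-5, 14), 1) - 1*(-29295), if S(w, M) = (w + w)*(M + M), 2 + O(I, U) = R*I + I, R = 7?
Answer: 29127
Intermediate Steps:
O(I, U) = -2 + 8*I (O(I, U) = -2 + (7*I + I) = -2 + 8*I)
S(w, M) = 4*M*w (S(w, M) = (2*w)*(2*M) = 4*M*w)
S(O(-5, 14), 1) - 1*(-29295) = 4*1*(-2 + 8*(-5)) - 1*(-29295) = 4*1*(-2 - 40) + 29295 = 4*1*(-42) + 29295 = -168 + 29295 = 29127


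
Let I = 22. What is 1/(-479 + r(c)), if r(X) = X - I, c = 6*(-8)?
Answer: -1/549 ≈ -0.0018215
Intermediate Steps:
c = -48
r(X) = -22 + X (r(X) = X - 1*22 = X - 22 = -22 + X)
1/(-479 + r(c)) = 1/(-479 + (-22 - 48)) = 1/(-479 - 70) = 1/(-549) = -1/549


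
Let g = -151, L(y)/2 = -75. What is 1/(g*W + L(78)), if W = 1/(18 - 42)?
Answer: -24/3449 ≈ -0.0069585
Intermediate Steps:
L(y) = -150 (L(y) = 2*(-75) = -150)
W = -1/24 (W = 1/(-24) = -1/24 ≈ -0.041667)
1/(g*W + L(78)) = 1/(-151*(-1/24) - 150) = 1/(151/24 - 150) = 1/(-3449/24) = -24/3449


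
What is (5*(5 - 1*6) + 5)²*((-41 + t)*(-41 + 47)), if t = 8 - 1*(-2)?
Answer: 0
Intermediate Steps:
t = 10 (t = 8 + 2 = 10)
(5*(5 - 1*6) + 5)²*((-41 + t)*(-41 + 47)) = (5*(5 - 1*6) + 5)²*((-41 + 10)*(-41 + 47)) = (5*(5 - 6) + 5)²*(-31*6) = (5*(-1) + 5)²*(-186) = (-5 + 5)²*(-186) = 0²*(-186) = 0*(-186) = 0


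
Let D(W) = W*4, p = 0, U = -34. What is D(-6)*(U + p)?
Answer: 816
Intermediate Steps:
D(W) = 4*W
D(-6)*(U + p) = (4*(-6))*(-34 + 0) = -24*(-34) = 816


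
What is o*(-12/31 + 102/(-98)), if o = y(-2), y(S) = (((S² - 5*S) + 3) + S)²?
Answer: -488025/1519 ≈ -321.28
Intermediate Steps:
y(S) = (3 + S² - 4*S)² (y(S) = ((3 + S² - 5*S) + S)² = (3 + S² - 4*S)²)
o = 225 (o = (3 + (-2)² - 4*(-2))² = (3 + 4 + 8)² = 15² = 225)
o*(-12/31 + 102/(-98)) = 225*(-12/31 + 102/(-98)) = 225*(-12*1/31 + 102*(-1/98)) = 225*(-12/31 - 51/49) = 225*(-2169/1519) = -488025/1519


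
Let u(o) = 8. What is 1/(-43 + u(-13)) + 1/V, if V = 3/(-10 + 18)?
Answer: 277/105 ≈ 2.6381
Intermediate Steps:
V = 3/8 ≈ 0.37500
1/(-43 + u(-13)) + 1/V = 1/(-43 + 8) + 1/(3/8) = 1/(-35) + 8/3 = -1/35 + 8/3 = 277/105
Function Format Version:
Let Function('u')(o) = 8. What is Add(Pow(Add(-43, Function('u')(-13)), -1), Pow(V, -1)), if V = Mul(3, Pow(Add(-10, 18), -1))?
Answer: Rational(277, 105) ≈ 2.6381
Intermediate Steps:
V = Rational(3, 8) (V = Mul(3, Pow(8, -1)) = Mul(3, Rational(1, 8)) = Rational(3, 8) ≈ 0.37500)
Add(Pow(Add(-43, Function('u')(-13)), -1), Pow(V, -1)) = Add(Pow(Add(-43, 8), -1), Pow(Rational(3, 8), -1)) = Add(Pow(-35, -1), Rational(8, 3)) = Add(Rational(-1, 35), Rational(8, 3)) = Rational(277, 105)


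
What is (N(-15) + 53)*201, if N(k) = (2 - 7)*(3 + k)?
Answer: 22713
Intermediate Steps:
N(k) = -15 - 5*k (N(k) = -5*(3 + k) = -15 - 5*k)
(N(-15) + 53)*201 = ((-15 - 5*(-15)) + 53)*201 = ((-15 + 75) + 53)*201 = (60 + 53)*201 = 113*201 = 22713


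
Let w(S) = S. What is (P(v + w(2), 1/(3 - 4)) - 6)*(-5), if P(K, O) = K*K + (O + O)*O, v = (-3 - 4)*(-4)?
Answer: -4480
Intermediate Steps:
v = 28 (v = -7*(-4) = 28)
P(K, O) = K² + 2*O² (P(K, O) = K² + (2*O)*O = K² + 2*O²)
(P(v + w(2), 1/(3 - 4)) - 6)*(-5) = (((28 + 2)² + 2*(1/(3 - 4))²) - 6)*(-5) = ((30² + 2*(1/(-1))²) - 6)*(-5) = ((900 + 2*(-1)²) - 6)*(-5) = ((900 + 2*1) - 6)*(-5) = ((900 + 2) - 6)*(-5) = (902 - 6)*(-5) = 896*(-5) = -4480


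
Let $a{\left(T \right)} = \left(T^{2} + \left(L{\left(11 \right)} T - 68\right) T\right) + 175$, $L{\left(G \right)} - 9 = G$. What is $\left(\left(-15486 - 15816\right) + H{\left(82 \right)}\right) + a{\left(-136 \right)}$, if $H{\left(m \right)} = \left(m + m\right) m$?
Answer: $379985$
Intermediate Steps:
$L{\left(G \right)} = 9 + G$
$a{\left(T \right)} = 175 + T^{2} + T \left(-68 + 20 T\right)$ ($a{\left(T \right)} = \left(T^{2} + \left(\left(9 + 11\right) T - 68\right) T\right) + 175 = \left(T^{2} + \left(20 T - 68\right) T\right) + 175 = \left(T^{2} + \left(-68 + 20 T\right) T\right) + 175 = \left(T^{2} + T \left(-68 + 20 T\right)\right) + 175 = 175 + T^{2} + T \left(-68 + 20 T\right)$)
$H{\left(m \right)} = 2 m^{2}$ ($H{\left(m \right)} = 2 m m = 2 m^{2}$)
$\left(\left(-15486 - 15816\right) + H{\left(82 \right)}\right) + a{\left(-136 \right)} = \left(\left(-15486 - 15816\right) + 2 \cdot 82^{2}\right) + \left(175 - -9248 + 21 \left(-136\right)^{2}\right) = \left(\left(-15486 - 15816\right) + 2 \cdot 6724\right) + \left(175 + 9248 + 21 \cdot 18496\right) = \left(-31302 + 13448\right) + \left(175 + 9248 + 388416\right) = -17854 + 397839 = 379985$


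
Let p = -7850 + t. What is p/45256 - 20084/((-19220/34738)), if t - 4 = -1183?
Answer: 7893485417143/217455080 ≈ 36299.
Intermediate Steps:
t = -1179 (t = 4 - 1183 = -1179)
p = -9029 (p = -7850 - 1179 = -9029)
p/45256 - 20084/((-19220/34738)) = -9029/45256 - 20084/((-19220/34738)) = -9029*1/45256 - 20084/((-19220*1/34738)) = -9029/45256 - 20084/(-9610/17369) = -9029/45256 - 20084*(-17369/9610) = -9029/45256 + 174419498/4805 = 7893485417143/217455080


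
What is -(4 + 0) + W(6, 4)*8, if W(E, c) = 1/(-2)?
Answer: -8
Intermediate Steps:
W(E, c) = -½
-(4 + 0) + W(6, 4)*8 = -(4 + 0) - ½*8 = -1*4 - 4 = -4 - 4 = -8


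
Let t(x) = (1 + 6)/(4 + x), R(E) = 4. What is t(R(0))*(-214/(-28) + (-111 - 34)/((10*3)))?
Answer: 59/24 ≈ 2.4583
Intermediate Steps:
t(x) = 7/(4 + x)
t(R(0))*(-214/(-28) + (-111 - 34)/((10*3))) = (7/(4 + 4))*(-214/(-28) + (-111 - 34)/((10*3))) = (7/8)*(-214*(-1/28) - 145/30) = (7*(⅛))*(107/14 - 145*1/30) = 7*(107/14 - 29/6)/8 = (7/8)*(59/21) = 59/24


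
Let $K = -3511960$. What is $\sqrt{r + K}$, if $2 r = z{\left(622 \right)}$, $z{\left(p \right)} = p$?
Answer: $i \sqrt{3511649} \approx 1873.9 i$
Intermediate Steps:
$r = 311$ ($r = \frac{1}{2} \cdot 622 = 311$)
$\sqrt{r + K} = \sqrt{311 - 3511960} = \sqrt{-3511649} = i \sqrt{3511649}$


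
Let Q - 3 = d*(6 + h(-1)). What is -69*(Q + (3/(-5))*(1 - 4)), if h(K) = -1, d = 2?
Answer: -5106/5 ≈ -1021.2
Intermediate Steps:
Q = 13 (Q = 3 + 2*(6 - 1) = 3 + 2*5 = 3 + 10 = 13)
-69*(Q + (3/(-5))*(1 - 4)) = -69*(13 + (3/(-5))*(1 - 4)) = -69*(13 + (3*(-1/5))*(-3)) = -69*(13 - 3/5*(-3)) = -69*(13 + 9/5) = -69*74/5 = -5106/5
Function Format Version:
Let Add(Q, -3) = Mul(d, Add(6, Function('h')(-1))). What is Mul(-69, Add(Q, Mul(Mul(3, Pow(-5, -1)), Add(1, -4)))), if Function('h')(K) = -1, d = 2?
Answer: Rational(-5106, 5) ≈ -1021.2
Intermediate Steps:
Q = 13 (Q = Add(3, Mul(2, Add(6, -1))) = Add(3, Mul(2, 5)) = Add(3, 10) = 13)
Mul(-69, Add(Q, Mul(Mul(3, Pow(-5, -1)), Add(1, -4)))) = Mul(-69, Add(13, Mul(Mul(3, Pow(-5, -1)), Add(1, -4)))) = Mul(-69, Add(13, Mul(Mul(3, Rational(-1, 5)), -3))) = Mul(-69, Add(13, Mul(Rational(-3, 5), -3))) = Mul(-69, Add(13, Rational(9, 5))) = Mul(-69, Rational(74, 5)) = Rational(-5106, 5)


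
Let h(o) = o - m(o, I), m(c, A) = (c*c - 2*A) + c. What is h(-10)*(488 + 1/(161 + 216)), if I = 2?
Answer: -17661792/377 ≈ -46848.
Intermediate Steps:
m(c, A) = c + c² - 2*A (m(c, A) = (c² - 2*A) + c = c + c² - 2*A)
h(o) = 4 - o² (h(o) = o - (o + o² - 2*2) = o - (o + o² - 4) = o - (-4 + o + o²) = o + (4 - o - o²) = 4 - o²)
h(-10)*(488 + 1/(161 + 216)) = (4 - 1*(-10)²)*(488 + 1/(161 + 216)) = (4 - 1*100)*(488 + 1/377) = (4 - 100)*(488 + 1/377) = -96*183977/377 = -17661792/377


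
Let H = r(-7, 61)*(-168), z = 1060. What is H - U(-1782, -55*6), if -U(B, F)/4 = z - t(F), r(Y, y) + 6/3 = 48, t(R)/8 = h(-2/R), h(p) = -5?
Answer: -3328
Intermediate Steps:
t(R) = -40 (t(R) = 8*(-5) = -40)
r(Y, y) = 46 (r(Y, y) = -2 + 48 = 46)
U(B, F) = -4400 (U(B, F) = -4*(1060 - 1*(-40)) = -4*(1060 + 40) = -4*1100 = -4400)
H = -7728 (H = 46*(-168) = -7728)
H - U(-1782, -55*6) = -7728 - 1*(-4400) = -7728 + 4400 = -3328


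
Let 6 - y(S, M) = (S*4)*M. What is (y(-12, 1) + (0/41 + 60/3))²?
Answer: 5476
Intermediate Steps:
y(S, M) = 6 - 4*M*S (y(S, M) = 6 - S*4*M = 6 - 4*S*M = 6 - 4*M*S)
(y(-12, 1) + (0/41 + 60/3))² = ((6 - 4*1*(-12)) + (0/41 + 60/3))² = ((6 + 48) + (0*(1/41) + 60*(⅓)))² = (54 + (0 + 20))² = (54 + 20)² = 74² = 5476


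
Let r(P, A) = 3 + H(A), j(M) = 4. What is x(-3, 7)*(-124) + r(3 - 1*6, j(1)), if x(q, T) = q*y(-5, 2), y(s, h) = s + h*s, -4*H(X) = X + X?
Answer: -5579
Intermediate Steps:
H(X) = -X/2 (H(X) = -(X + X)/4 = -X/2)
x(q, T) = -15*q (x(q, T) = q*(-5*(1 + 2)) = q*(-5*3) = q*(-15) = -15*q)
r(P, A) = 3 - A/2
x(-3, 7)*(-124) + r(3 - 1*6, j(1)) = -15*(-3)*(-124) + (3 - 1/2*4) = 45*(-124) + (3 - 2) = -5580 + 1 = -5579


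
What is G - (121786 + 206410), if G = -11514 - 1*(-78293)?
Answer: -261417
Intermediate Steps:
G = 66779 (G = -11514 + 78293 = 66779)
G - (121786 + 206410) = 66779 - (121786 + 206410) = 66779 - 1*328196 = 66779 - 328196 = -261417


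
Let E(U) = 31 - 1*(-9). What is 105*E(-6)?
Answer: 4200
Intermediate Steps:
E(U) = 40 (E(U) = 31 + 9 = 40)
105*E(-6) = 105*40 = 4200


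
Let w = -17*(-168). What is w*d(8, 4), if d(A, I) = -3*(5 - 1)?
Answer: -34272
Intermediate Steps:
d(A, I) = -12 (d(A, I) = -3*4 = -12)
w = 2856
w*d(8, 4) = 2856*(-12) = -34272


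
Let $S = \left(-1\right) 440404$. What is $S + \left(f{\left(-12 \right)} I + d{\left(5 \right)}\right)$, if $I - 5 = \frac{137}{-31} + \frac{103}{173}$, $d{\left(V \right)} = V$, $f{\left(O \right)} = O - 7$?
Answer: $- \frac{2361979670}{5363} \approx -4.4042 \cdot 10^{5}$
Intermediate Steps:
$f{\left(O \right)} = -7 + O$
$I = \frac{6307}{5363}$ ($I = 5 + \left(\frac{137}{-31} + \frac{103}{173}\right) = 5 + \left(137 \left(- \frac{1}{31}\right) + 103 \cdot \frac{1}{173}\right) = 5 + \left(- \frac{137}{31} + \frac{103}{173}\right) = 5 - \frac{20508}{5363} = \frac{6307}{5363} \approx 1.176$)
$S = -440404$
$S + \left(f{\left(-12 \right)} I + d{\left(5 \right)}\right) = -440404 + \left(\left(-7 - 12\right) \frac{6307}{5363} + 5\right) = -440404 + \left(\left(-19\right) \frac{6307}{5363} + 5\right) = -440404 + \left(- \frac{119833}{5363} + 5\right) = -440404 - \frac{93018}{5363} = - \frac{2361979670}{5363}$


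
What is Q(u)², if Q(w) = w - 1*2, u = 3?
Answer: 1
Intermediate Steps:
Q(w) = -2 + w (Q(w) = w - 2 = -2 + w)
Q(u)² = (-2 + 3)² = 1² = 1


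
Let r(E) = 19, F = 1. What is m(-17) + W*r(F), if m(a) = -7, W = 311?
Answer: 5902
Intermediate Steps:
m(-17) + W*r(F) = -7 + 311*19 = -7 + 5909 = 5902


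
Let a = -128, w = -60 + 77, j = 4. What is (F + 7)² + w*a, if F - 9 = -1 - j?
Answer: -2055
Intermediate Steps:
w = 17
F = 4 (F = 9 + (-1 - 1*4) = 9 + (-1 - 4) = 9 - 5 = 4)
(F + 7)² + w*a = (4 + 7)² + 17*(-128) = 11² - 2176 = 121 - 2176 = -2055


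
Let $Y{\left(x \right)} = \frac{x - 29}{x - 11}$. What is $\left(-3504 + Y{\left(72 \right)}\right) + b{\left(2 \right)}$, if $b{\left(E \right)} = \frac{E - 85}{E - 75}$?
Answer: $- \frac{15595110}{4453} \approx -3502.2$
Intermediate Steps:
$Y{\left(x \right)} = \frac{-29 + x}{-11 + x}$
$b{\left(E \right)} = \frac{-85 + E}{-75 + E}$
$\left(-3504 + Y{\left(72 \right)}\right) + b{\left(2 \right)} = \left(-3504 + \frac{-29 + 72}{-11 + 72}\right) + \frac{-85 + 2}{-75 + 2} = \left(-3504 + \frac{1}{61} \cdot 43\right) + \frac{1}{-73} \left(-83\right) = \left(-3504 + \frac{1}{61} \cdot 43\right) - - \frac{83}{73} = \left(-3504 + \frac{43}{61}\right) + \frac{83}{73} = - \frac{213701}{61} + \frac{83}{73} = - \frac{15595110}{4453}$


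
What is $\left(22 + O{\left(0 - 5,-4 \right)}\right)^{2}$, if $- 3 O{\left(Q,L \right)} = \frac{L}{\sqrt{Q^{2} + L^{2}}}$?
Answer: $\frac{178612}{369} + \frac{176 \sqrt{41}}{123} \approx 493.21$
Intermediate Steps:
$O{\left(Q,L \right)} = - \frac{L}{3 \sqrt{L^{2} + Q^{2}}}$ ($O{\left(Q,L \right)} = - \frac{L \frac{1}{\sqrt{Q^{2} + L^{2}}}}{3} = - \frac{L \frac{1}{\sqrt{L^{2} + Q^{2}}}}{3} = - \frac{L}{3 \sqrt{L^{2} + Q^{2}}}$)
$\left(22 + O{\left(0 - 5,-4 \right)}\right)^{2} = \left(22 - - \frac{4}{3 \sqrt{\left(-4\right)^{2} + \left(0 - 5\right)^{2}}}\right)^{2} = \left(22 - - \frac{4}{3 \sqrt{16 + \left(-5\right)^{2}}}\right)^{2} = \left(22 - - \frac{4}{3 \sqrt{16 + 25}}\right)^{2} = \left(22 - - \frac{4}{3 \sqrt{41}}\right)^{2} = \left(22 - - \frac{4 \frac{\sqrt{41}}{41}}{3}\right)^{2} = \left(22 + \frac{4 \sqrt{41}}{123}\right)^{2}$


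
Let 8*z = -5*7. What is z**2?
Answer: 1225/64 ≈ 19.141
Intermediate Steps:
z = -35/8 (z = (-5*7)/8 = (1/8)*(-35) = -35/8 ≈ -4.3750)
z**2 = (-35/8)**2 = 1225/64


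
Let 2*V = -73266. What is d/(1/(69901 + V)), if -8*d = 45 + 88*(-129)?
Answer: 94040319/2 ≈ 4.7020e+7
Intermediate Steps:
V = -36633 (V = (½)*(-73266) = -36633)
d = 11307/8 (d = -(45 + 88*(-129))/8 = -(45 - 11352)/8 = -⅛*(-11307) = 11307/8 ≈ 1413.4)
d/(1/(69901 + V)) = 11307/(8*(1/(69901 - 36633))) = 11307/(8*(1/33268)) = (11307/8)*33268 = 94040319/2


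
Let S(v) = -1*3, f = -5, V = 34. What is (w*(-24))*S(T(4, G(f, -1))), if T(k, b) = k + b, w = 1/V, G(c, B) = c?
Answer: 36/17 ≈ 2.1176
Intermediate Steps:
w = 1/34 ≈ 0.029412
T(k, b) = b + k
S(v) = -3
(w*(-24))*S(T(4, G(f, -1))) = ((1/34)*(-24))*(-3) = -12/17*(-3) = 36/17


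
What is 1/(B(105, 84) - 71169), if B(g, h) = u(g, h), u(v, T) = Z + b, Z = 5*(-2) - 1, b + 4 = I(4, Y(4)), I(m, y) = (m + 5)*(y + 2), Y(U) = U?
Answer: -1/71130 ≈ -1.4059e-5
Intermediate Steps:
I(m, y) = (2 + y)*(5 + m) (I(m, y) = (5 + m)*(2 + y) = (2 + y)*(5 + m))
b = 50 (b = -4 + (10 + 2*4 + 5*4 + 4*4) = -4 + (10 + 8 + 20 + 16) = -4 + 54 = 50)
Z = -11 (Z = -10 - 1 = -11)
u(v, T) = 39 (u(v, T) = -11 + 50 = 39)
B(g, h) = 39
1/(B(105, 84) - 71169) = 1/(39 - 71169) = 1/(-71130) = -1/71130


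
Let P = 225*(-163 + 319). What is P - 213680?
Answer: -178580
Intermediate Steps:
P = 35100 (P = 225*156 = 35100)
P - 213680 = 35100 - 213680 = -178580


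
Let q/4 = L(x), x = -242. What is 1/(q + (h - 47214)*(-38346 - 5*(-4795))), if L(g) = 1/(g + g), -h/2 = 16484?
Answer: 121/139427758161 ≈ 8.6783e-10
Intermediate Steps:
h = -32968 (h = -2*16484 = -32968)
L(g) = 1/(2*g)
q = -1/121 (q = 4*((½)/(-242)) = 4*((½)*(-1/242)) = 4*(-1/484) = -1/121 ≈ -0.0082645)
1/(q + (h - 47214)*(-38346 - 5*(-4795))) = 1/(-1/121 + (-32968 - 47214)*(-38346 - 5*(-4795))) = 1/(-1/121 - 80182*(-38346 + 23975)) = 1/(-1/121 - 80182*(-14371)) = 1/(-1/121 + 1152295522) = 1/(139427758161/121) = 121/139427758161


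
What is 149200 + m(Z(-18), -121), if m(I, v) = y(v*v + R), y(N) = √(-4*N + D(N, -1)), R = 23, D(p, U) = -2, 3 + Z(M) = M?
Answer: 149200 + I*√58658 ≈ 1.492e+5 + 242.19*I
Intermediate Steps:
Z(M) = -3 + M
y(N) = √(-2 - 4*N) (y(N) = √(-4*N - 2) = √(-2 - 4*N))
m(I, v) = √(-94 - 4*v²) (m(I, v) = √(-2 - 4*(v*v + 23)) = √(-2 - 4*(v² + 23)) = √(-2 - 4*(23 + v²)) = √(-2 + (-92 - 4*v²)) = √(-94 - 4*v²))
149200 + m(Z(-18), -121) = 149200 + √(-94 - 4*(-121)²) = 149200 + √(-94 - 4*14641) = 149200 + √(-94 - 58564) = 149200 + √(-58658) = 149200 + I*√58658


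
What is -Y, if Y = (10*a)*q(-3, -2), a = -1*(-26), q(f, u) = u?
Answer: 520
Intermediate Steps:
a = 26
Y = -520 (Y = (10*26)*(-2) = 260*(-2) = -520)
-Y = -1*(-520) = 520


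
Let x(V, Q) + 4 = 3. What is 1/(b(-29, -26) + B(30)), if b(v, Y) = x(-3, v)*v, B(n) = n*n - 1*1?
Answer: 1/928 ≈ 0.0010776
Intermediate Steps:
x(V, Q) = -1 (x(V, Q) = -4 + 3 = -1)
B(n) = -1 + n² (B(n) = n² - 1 = -1 + n²)
b(v, Y) = -v
1/(b(-29, -26) + B(30)) = 1/(-1*(-29) + (-1 + 30²)) = 1/(29 + (-1 + 900)) = 1/(29 + 899) = 1/928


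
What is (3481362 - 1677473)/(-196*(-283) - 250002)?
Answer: -1803889/194534 ≈ -9.2729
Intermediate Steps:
(3481362 - 1677473)/(-196*(-283) - 250002) = 1803889/(55468 - 250002) = 1803889/(-194534) = 1803889*(-1/194534) = -1803889/194534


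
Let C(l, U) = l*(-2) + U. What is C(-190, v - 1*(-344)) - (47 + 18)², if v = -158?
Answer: -3659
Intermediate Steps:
C(l, U) = U - 2*l (C(l, U) = -2*l + U = U - 2*l)
C(-190, v - 1*(-344)) - (47 + 18)² = ((-158 - 1*(-344)) - 2*(-190)) - (47 + 18)² = ((-158 + 344) + 380) - 1*65² = (186 + 380) - 1*4225 = 566 - 4225 = -3659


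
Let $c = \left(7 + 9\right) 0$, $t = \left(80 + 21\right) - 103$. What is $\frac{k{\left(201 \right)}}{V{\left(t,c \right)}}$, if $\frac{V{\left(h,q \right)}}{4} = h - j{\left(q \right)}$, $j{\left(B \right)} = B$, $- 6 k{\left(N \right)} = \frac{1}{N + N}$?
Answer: $\frac{1}{19296} \approx 5.1824 \cdot 10^{-5}$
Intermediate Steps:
$k{\left(N \right)} = - \frac{1}{12 N}$ ($k{\left(N \right)} = - \frac{1}{6 \left(N + N\right)} = - \frac{1}{6 \cdot 2 N} = - \frac{\frac{1}{2} \frac{1}{N}}{6} = - \frac{1}{12 N}$)
$t = -2$ ($t = 101 - 103 = -2$)
$c = 0$ ($c = 16 \cdot 0 = 0$)
$V{\left(h,q \right)} = - 4 q + 4 h$ ($V{\left(h,q \right)} = 4 \left(h - q\right) = - 4 q + 4 h$)
$\frac{k{\left(201 \right)}}{V{\left(t,c \right)}} = \frac{\left(- \frac{1}{12}\right) \frac{1}{201}}{\left(-4\right) 0 + 4 \left(-2\right)} = \frac{\left(- \frac{1}{12}\right) \frac{1}{201}}{0 - 8} = - \frac{1}{2412 \left(-8\right)} = \left(- \frac{1}{2412}\right) \left(- \frac{1}{8}\right) = \frac{1}{19296}$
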